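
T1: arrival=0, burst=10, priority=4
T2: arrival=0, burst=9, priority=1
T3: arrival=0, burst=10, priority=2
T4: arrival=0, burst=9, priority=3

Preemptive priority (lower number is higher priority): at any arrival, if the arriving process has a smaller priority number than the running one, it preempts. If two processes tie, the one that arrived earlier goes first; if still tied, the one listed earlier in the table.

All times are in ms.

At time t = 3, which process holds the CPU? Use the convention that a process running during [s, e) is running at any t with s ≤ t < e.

Gantt: | T2 0-9 | T3 9-19 | T4 19-28 | T1 28-38 |
Completion: T1=38  T2=9  T3=19  T4=28
Turnaround (C−A): T1=38  T2=9  T3=19  T4=28

T2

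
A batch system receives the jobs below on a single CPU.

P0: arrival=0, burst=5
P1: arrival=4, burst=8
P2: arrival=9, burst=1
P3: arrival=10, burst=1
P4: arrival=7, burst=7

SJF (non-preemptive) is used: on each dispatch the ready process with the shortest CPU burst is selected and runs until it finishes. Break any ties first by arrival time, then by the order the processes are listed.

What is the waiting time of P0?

0

Gantt: | P0 0-5 | P1 5-13 | P2 13-14 | P3 14-15 | P4 15-22 |
Completion: P0=5  P1=13  P2=14  P3=15  P4=22
Turnaround (C−A): P0=5  P1=9  P2=5  P3=5  P4=15
Waiting(P0) = turnaround − burst = 5 − 5 = 0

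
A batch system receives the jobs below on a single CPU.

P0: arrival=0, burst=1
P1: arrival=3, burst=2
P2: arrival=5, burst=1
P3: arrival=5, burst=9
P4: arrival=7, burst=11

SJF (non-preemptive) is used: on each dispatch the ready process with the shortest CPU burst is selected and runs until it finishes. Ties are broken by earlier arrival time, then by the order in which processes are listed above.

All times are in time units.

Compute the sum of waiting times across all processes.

Schedule: | P0 0-1 | idle 1-3 | P1 3-5 | P2 5-6 | P3 6-15 | P4 15-26 |
Completion: P0=1  P1=5  P2=6  P3=15  P4=26
Waiting = turnaround − burst: P0=0, P1=0, P2=0, P3=1, P4=8
Total waiting = 0 + 0 + 0 + 1 + 8 = 9

9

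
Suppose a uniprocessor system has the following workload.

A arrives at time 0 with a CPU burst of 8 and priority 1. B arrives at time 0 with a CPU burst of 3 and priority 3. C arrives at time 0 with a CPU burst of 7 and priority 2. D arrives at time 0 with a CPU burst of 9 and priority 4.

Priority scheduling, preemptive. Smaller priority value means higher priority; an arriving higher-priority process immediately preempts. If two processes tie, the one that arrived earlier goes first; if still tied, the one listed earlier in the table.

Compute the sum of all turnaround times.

Schedule: | A 0-8 | C 8-15 | B 15-18 | D 18-27 |
Completion: A=8  B=18  C=15  D=27
Turnaround = completion − arrival: A=8, B=18, C=15, D=27
Total turnaround = 8 + 18 + 15 + 27 = 68

68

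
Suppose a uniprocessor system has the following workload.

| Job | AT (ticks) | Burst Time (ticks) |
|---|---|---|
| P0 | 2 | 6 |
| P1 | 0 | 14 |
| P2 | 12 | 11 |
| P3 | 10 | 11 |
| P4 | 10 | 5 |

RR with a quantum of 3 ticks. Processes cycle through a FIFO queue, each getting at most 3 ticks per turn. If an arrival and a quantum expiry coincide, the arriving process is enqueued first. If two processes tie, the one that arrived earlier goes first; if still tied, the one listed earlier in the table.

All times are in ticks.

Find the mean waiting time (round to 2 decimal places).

18.40

Schedule: | P1 0-3 | P0 3-6 | P1 6-9 | P0 9-12 | P1 12-15 | P3 15-18 | P4 18-21 | P2 21-24 | P1 24-27 | P3 27-30 | P4 30-32 | P2 32-35 | P1 35-37 | P3 37-40 | P2 40-43 | P3 43-45 | P2 45-47 |
Completion: P0=12  P1=37  P2=47  P3=45  P4=32
Turnaround (C−A): P0=10  P1=37  P2=35  P3=35  P4=22
Waiting times: P0=4, P1=23, P2=24, P3=24, P4=17
Average waiting = (4+23+24+24+17) / 5 = 92/5 = 18.40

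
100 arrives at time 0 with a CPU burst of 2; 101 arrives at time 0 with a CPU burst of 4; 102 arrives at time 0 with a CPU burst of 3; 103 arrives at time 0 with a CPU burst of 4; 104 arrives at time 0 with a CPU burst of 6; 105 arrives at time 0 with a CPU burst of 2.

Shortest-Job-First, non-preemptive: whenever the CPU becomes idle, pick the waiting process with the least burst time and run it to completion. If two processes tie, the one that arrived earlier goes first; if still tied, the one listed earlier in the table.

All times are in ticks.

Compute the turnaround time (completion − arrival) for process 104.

21

Timeline: | 100 0-2 | 105 2-4 | 102 4-7 | 101 7-11 | 103 11-15 | 104 15-21 |
Completion: 100=2  101=11  102=7  103=15  104=21  105=4
Turnaround(104) = completion − arrival = 21 − 0 = 21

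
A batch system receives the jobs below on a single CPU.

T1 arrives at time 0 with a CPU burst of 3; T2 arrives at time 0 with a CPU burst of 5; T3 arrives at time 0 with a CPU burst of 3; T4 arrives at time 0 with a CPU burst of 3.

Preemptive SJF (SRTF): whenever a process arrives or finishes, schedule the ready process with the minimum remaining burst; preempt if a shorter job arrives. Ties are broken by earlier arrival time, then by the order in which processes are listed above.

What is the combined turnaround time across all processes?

32

Gantt: | T1 0-3 | T3 3-6 | T4 6-9 | T2 9-14 |
Completion: T1=3  T2=14  T3=6  T4=9
Turnaround = completion − arrival: T1=3, T2=14, T3=6, T4=9
Total turnaround = 3 + 14 + 6 + 9 = 32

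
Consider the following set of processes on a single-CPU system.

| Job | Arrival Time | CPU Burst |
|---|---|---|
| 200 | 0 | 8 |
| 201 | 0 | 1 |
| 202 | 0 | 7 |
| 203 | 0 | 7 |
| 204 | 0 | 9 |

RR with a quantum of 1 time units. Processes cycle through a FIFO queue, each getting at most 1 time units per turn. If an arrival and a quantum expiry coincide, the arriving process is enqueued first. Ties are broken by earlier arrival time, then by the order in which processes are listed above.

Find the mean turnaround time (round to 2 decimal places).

23.80

Gantt: | 200 0-1 | 201 1-2 | 202 2-3 | 203 3-4 | 204 4-5 | 200 5-6 | 202 6-7 | 203 7-8 | 204 8-9 | 200 9-10 | 202 10-11 | 203 11-12 | 204 12-13 | 200 13-14 | 202 14-15 | 203 15-16 | 204 16-17 | 200 17-18 | 202 18-19 | 203 19-20 | 204 20-21 | 200 21-22 | 202 22-23 | 203 23-24 | 204 24-25 | 200 25-26 | 202 26-27 | 203 27-28 | 204 28-29 | 200 29-30 | 204 30-32 |
Completion: 200=30  201=2  202=27  203=28  204=32
Turnaround (C−A): 200=30  201=2  202=27  203=28  204=32
Turnaround times: 200=30, 201=2, 202=27, 203=28, 204=32
Average turnaround = (30+2+27+28+32) / 5 = 119/5 = 23.80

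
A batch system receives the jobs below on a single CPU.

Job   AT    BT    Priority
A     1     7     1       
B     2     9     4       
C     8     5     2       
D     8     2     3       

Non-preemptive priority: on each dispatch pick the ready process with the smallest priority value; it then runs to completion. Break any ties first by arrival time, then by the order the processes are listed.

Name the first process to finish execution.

A

Schedule: | idle 0-1 | A 1-8 | C 8-13 | D 13-15 | B 15-24 |
Completion: A=8  B=24  C=13  D=15
Finish order: A → C → D → B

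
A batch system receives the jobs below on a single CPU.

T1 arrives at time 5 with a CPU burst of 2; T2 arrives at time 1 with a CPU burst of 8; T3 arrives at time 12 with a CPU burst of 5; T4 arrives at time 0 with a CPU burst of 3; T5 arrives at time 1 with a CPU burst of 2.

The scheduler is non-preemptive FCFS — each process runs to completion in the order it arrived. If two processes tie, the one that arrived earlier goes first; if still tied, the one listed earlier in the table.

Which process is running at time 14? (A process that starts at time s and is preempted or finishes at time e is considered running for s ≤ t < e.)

Schedule: | T4 0-3 | T2 3-11 | T5 11-13 | T1 13-15 | T3 15-20 |
Completion: T1=15  T2=11  T3=20  T4=3  T5=13
Turnaround (C−A): T1=10  T2=10  T3=8  T4=3  T5=12

T1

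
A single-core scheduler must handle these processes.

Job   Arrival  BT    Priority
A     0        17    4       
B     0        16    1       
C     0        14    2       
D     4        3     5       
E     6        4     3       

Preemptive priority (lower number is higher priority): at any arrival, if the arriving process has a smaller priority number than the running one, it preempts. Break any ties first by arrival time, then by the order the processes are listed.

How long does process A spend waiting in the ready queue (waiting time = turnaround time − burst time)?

Timeline: | B 0-16 | C 16-30 | E 30-34 | A 34-51 | D 51-54 |
Completion: A=51  B=16  C=30  D=54  E=34
Waiting(A) = turnaround − burst = 51 − 17 = 34

34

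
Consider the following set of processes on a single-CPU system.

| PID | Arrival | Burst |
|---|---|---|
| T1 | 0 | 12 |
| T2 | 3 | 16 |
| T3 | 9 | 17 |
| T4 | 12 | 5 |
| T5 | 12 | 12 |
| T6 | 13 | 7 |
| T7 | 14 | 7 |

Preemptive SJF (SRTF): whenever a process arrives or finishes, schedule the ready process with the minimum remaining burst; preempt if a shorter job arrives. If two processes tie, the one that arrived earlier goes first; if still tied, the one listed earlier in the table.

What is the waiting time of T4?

Timeline: | T1 0-12 | T4 12-17 | T6 17-24 | T7 24-31 | T5 31-43 | T2 43-59 | T3 59-76 |
Completion: T1=12  T2=59  T3=76  T4=17  T5=43  T6=24  T7=31
Turnaround (C−A): T1=12  T2=56  T3=67  T4=5  T5=31  T6=11  T7=17
Waiting(T4) = turnaround − burst = 5 − 5 = 0

0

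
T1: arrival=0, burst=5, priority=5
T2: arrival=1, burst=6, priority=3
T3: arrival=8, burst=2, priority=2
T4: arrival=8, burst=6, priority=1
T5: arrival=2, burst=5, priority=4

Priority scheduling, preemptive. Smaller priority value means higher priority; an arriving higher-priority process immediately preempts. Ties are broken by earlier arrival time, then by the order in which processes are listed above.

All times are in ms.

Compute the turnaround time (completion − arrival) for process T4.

Timeline: | T1 0-1 | T2 1-7 | T5 7-8 | T4 8-14 | T3 14-16 | T5 16-20 | T1 20-24 |
Completion: T1=24  T2=7  T3=16  T4=14  T5=20
Turnaround (C−A): T1=24  T2=6  T3=8  T4=6  T5=18
Turnaround(T4) = completion − arrival = 14 − 8 = 6

6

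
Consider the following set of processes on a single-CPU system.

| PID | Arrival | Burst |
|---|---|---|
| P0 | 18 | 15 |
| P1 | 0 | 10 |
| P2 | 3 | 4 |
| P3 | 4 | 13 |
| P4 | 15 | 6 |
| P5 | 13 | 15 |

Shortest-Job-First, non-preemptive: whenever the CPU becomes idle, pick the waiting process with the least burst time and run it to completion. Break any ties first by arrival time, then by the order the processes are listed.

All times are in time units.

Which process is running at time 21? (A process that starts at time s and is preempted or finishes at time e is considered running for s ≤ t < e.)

P3

Timeline: | P1 0-10 | P2 10-14 | P3 14-27 | P4 27-33 | P5 33-48 | P0 48-63 |
Completion: P0=63  P1=10  P2=14  P3=27  P4=33  P5=48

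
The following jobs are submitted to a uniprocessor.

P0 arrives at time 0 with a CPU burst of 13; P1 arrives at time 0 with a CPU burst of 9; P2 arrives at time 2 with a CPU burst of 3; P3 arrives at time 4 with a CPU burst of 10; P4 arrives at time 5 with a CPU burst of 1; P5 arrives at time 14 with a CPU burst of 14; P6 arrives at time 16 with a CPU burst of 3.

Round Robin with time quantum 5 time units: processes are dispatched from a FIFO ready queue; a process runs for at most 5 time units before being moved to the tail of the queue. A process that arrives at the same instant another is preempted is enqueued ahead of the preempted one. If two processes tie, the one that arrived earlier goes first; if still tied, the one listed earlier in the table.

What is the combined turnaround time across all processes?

Timeline: | P0 0-5 | P1 5-10 | P2 10-13 | P3 13-18 | P4 18-19 | P0 19-24 | P1 24-28 | P5 28-33 | P6 33-36 | P3 36-41 | P0 41-44 | P5 44-53 |
Completion: P0=44  P1=28  P2=13  P3=41  P4=19  P5=53  P6=36
Turnaround (C−A): P0=44  P1=28  P2=11  P3=37  P4=14  P5=39  P6=20
Turnaround = completion − arrival: P0=44, P1=28, P2=11, P3=37, P4=14, P5=39, P6=20
Total turnaround = 44 + 28 + 11 + 37 + 14 + 39 + 20 = 193

193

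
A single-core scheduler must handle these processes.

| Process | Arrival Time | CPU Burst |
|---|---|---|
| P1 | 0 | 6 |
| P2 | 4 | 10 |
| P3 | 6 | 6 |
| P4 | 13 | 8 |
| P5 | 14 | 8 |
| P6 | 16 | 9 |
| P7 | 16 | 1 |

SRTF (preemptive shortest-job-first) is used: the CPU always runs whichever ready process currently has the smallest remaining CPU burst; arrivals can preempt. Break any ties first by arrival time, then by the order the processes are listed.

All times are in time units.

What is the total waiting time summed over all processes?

Gantt: | P1 0-6 | P3 6-12 | P2 12-13 | P4 13-16 | P7 16-17 | P4 17-22 | P5 22-30 | P2 30-39 | P6 39-48 |
Completion: P1=6  P2=39  P3=12  P4=22  P5=30  P6=48  P7=17
Turnaround (C−A): P1=6  P2=35  P3=6  P4=9  P5=16  P6=32  P7=1
Waiting = turnaround − burst: P1=0, P2=25, P3=0, P4=1, P5=8, P6=23, P7=0
Total waiting = 0 + 25 + 0 + 1 + 8 + 23 + 0 = 57

57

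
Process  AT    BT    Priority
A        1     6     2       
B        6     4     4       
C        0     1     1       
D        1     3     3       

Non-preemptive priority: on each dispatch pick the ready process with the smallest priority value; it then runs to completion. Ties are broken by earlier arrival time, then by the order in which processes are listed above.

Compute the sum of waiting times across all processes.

Gantt: | C 0-1 | A 1-7 | D 7-10 | B 10-14 |
Completion: A=7  B=14  C=1  D=10
Turnaround (C−A): A=6  B=8  C=1  D=9
Waiting = turnaround − burst: A=0, B=4, C=0, D=6
Total waiting = 0 + 4 + 0 + 6 = 10

10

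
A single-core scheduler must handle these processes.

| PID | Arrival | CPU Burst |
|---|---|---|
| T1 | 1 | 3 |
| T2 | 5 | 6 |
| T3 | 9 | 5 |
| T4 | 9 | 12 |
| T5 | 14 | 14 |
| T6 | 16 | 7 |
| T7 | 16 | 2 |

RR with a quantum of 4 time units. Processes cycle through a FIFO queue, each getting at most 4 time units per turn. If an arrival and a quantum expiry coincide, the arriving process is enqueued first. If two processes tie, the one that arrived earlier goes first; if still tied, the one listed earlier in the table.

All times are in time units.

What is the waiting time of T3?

6

Timeline: | idle 0-1 | T1 1-4 | idle 4-5 | T2 5-9 | T3 9-13 | T4 13-17 | T2 17-19 | T3 19-20 | T5 20-24 | T6 24-28 | T7 28-30 | T4 30-34 | T5 34-38 | T6 38-41 | T4 41-45 | T5 45-51 |
Completion: T1=4  T2=19  T3=20  T4=45  T5=51  T6=41  T7=30
Turnaround (C−A): T1=3  T2=14  T3=11  T4=36  T5=37  T6=25  T7=14
Waiting(T3) = turnaround − burst = 11 − 5 = 6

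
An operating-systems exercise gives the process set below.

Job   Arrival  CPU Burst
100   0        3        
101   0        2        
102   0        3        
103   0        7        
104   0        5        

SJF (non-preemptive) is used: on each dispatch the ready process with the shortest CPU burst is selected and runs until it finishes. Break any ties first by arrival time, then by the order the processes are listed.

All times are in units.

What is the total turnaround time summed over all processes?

Gantt: | 101 0-2 | 100 2-5 | 102 5-8 | 104 8-13 | 103 13-20 |
Completion: 100=5  101=2  102=8  103=20  104=13
Turnaround = completion − arrival: 100=5, 101=2, 102=8, 103=20, 104=13
Total turnaround = 5 + 2 + 8 + 20 + 13 = 48

48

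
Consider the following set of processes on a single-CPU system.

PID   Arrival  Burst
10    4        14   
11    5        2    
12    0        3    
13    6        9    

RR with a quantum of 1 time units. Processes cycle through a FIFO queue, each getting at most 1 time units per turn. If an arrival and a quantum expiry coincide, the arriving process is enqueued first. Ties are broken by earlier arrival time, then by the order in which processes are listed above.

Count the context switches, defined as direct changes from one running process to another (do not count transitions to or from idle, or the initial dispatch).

Gantt: | 12 0-3 | idle 3-4 | 10 4-5 | 11 5-6 | 10 6-7 | 13 7-8 | 11 8-9 | 10 9-10 | 13 10-11 | 10 11-12 | 13 12-13 | 10 13-14 | 13 14-15 | 10 15-16 | 13 16-17 | 10 17-18 | 13 18-19 | 10 19-20 | 13 20-21 | 10 21-22 | 13 22-23 | 10 23-24 | 13 24-25 | 10 25-29 |
Completion: 10=29  11=9  12=3  13=25
Turnaround (C−A): 10=25  11=4  12=3  13=19

21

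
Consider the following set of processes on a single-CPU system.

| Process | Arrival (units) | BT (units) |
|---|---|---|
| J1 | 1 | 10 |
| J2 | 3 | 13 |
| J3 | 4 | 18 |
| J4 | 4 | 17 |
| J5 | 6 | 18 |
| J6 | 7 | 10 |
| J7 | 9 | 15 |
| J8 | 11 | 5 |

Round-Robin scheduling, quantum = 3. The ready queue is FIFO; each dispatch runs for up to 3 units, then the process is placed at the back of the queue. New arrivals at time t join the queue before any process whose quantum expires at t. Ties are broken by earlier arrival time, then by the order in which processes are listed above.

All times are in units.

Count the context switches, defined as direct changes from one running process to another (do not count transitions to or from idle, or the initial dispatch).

Gantt: | idle 0-1 | J1 1-4 | J2 4-7 | J3 7-10 | J4 10-13 | J1 13-16 | J5 16-19 | J6 19-22 | J2 22-25 | J7 25-28 | J3 28-31 | J8 31-34 | J4 34-37 | J1 37-40 | J5 40-43 | J6 43-46 | J2 46-49 | J7 49-52 | J3 52-55 | J8 55-57 | J4 57-60 | J1 60-61 | J5 61-64 | J6 64-67 | J2 67-70 | J7 70-73 | J3 73-76 | J4 76-79 | J5 79-82 | J6 82-83 | J2 83-84 | J7 84-87 | J3 87-90 | J4 90-93 | J5 93-96 | J7 96-99 | J3 99-102 | J4 102-104 | J5 104-107 |
Completion: J1=61  J2=84  J3=102  J4=104  J5=107  J6=83  J7=99  J8=57
Turnaround (C−A): J1=60  J2=81  J3=98  J4=100  J5=101  J6=76  J7=90  J8=46

37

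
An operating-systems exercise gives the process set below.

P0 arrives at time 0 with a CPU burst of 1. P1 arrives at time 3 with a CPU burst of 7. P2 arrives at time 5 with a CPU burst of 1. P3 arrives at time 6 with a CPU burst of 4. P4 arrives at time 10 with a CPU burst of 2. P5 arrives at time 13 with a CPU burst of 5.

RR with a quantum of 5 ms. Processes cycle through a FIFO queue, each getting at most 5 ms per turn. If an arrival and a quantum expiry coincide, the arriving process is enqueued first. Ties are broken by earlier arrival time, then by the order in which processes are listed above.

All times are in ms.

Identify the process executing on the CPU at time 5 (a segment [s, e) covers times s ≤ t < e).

P1

Timeline: | P0 0-1 | idle 1-3 | P1 3-8 | P2 8-9 | P3 9-13 | P1 13-15 | P4 15-17 | P5 17-22 |
Completion: P0=1  P1=15  P2=9  P3=13  P4=17  P5=22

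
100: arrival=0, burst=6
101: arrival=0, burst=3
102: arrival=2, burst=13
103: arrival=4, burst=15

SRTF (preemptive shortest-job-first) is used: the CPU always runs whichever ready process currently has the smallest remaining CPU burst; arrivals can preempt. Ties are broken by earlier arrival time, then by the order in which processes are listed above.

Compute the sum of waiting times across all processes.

28

Timeline: | 101 0-3 | 100 3-9 | 102 9-22 | 103 22-37 |
Completion: 100=9  101=3  102=22  103=37
Waiting = turnaround − burst: 100=3, 101=0, 102=7, 103=18
Total waiting = 3 + 0 + 7 + 18 = 28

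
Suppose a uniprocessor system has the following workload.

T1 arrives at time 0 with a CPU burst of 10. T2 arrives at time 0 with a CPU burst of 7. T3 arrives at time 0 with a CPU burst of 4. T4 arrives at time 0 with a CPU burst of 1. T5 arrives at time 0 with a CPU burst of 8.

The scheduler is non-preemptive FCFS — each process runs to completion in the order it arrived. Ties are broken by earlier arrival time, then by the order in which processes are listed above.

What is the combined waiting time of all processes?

Schedule: | T1 0-10 | T2 10-17 | T3 17-21 | T4 21-22 | T5 22-30 |
Completion: T1=10  T2=17  T3=21  T4=22  T5=30
Turnaround (C−A): T1=10  T2=17  T3=21  T4=22  T5=30
Waiting = turnaround − burst: T1=0, T2=10, T3=17, T4=21, T5=22
Total waiting = 0 + 10 + 17 + 21 + 22 = 70

70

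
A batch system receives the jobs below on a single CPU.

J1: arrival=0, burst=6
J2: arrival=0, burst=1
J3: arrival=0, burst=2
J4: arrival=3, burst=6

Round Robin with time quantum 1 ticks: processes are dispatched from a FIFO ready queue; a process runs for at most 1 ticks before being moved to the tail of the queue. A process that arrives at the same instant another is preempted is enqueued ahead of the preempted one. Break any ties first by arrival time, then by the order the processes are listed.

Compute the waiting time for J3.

4

Gantt: | J1 0-1 | J2 1-2 | J3 2-3 | J1 3-4 | J4 4-5 | J3 5-6 | J1 6-7 | J4 7-8 | J1 8-9 | J4 9-10 | J1 10-11 | J4 11-12 | J1 12-13 | J4 13-15 |
Completion: J1=13  J2=2  J3=6  J4=15
Waiting(J3) = turnaround − burst = 6 − 2 = 4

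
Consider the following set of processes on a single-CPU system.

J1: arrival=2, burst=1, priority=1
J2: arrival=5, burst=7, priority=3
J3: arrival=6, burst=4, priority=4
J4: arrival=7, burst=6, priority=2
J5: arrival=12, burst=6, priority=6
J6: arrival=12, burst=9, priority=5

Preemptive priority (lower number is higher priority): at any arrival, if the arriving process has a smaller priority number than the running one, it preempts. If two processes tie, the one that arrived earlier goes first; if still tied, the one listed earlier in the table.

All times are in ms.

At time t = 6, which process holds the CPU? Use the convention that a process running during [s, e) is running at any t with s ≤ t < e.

Timeline: | idle 0-2 | J1 2-3 | idle 3-5 | J2 5-7 | J4 7-13 | J2 13-18 | J3 18-22 | J6 22-31 | J5 31-37 |
Completion: J1=3  J2=18  J3=22  J4=13  J5=37  J6=31
Turnaround (C−A): J1=1  J2=13  J3=16  J4=6  J5=25  J6=19

J2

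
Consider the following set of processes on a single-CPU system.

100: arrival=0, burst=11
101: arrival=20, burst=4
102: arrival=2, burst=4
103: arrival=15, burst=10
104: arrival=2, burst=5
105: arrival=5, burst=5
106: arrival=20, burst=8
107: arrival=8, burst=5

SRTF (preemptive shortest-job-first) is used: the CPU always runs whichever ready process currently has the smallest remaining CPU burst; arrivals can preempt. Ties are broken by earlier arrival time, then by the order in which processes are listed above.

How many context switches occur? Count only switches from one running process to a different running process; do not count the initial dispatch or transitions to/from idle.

8

Timeline: | 100 0-2 | 102 2-6 | 104 6-11 | 105 11-16 | 107 16-21 | 101 21-25 | 106 25-33 | 100 33-42 | 103 42-52 |
Completion: 100=42  101=25  102=6  103=52  104=11  105=16  106=33  107=21
Turnaround (C−A): 100=42  101=5  102=4  103=37  104=9  105=11  106=13  107=13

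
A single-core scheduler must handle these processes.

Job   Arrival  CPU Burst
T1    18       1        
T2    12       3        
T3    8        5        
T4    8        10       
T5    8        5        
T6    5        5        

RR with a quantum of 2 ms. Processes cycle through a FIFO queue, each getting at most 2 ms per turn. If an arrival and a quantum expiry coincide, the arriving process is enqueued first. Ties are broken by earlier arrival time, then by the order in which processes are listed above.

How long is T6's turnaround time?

Gantt: | idle 0-5 | T6 5-9 | T3 9-11 | T4 11-13 | T5 13-15 | T6 15-16 | T3 16-18 | T2 18-20 | T4 20-22 | T5 22-24 | T1 24-25 | T3 25-26 | T2 26-27 | T4 27-29 | T5 29-30 | T4 30-34 |
Completion: T1=25  T2=27  T3=26  T4=34  T5=30  T6=16
Turnaround(T6) = completion − arrival = 16 − 5 = 11

11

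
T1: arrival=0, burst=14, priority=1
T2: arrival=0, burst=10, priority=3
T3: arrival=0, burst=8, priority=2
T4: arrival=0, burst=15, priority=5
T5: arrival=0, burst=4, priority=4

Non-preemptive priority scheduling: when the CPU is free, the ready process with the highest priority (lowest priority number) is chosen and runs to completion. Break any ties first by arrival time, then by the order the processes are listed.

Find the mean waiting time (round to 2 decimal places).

Schedule: | T1 0-14 | T3 14-22 | T2 22-32 | T5 32-36 | T4 36-51 |
Completion: T1=14  T2=32  T3=22  T4=51  T5=36
Turnaround (C−A): T1=14  T2=32  T3=22  T4=51  T5=36
Waiting times: T1=0, T2=22, T3=14, T4=36, T5=32
Average waiting = (0+22+14+36+32) / 5 = 104/5 = 20.80

20.80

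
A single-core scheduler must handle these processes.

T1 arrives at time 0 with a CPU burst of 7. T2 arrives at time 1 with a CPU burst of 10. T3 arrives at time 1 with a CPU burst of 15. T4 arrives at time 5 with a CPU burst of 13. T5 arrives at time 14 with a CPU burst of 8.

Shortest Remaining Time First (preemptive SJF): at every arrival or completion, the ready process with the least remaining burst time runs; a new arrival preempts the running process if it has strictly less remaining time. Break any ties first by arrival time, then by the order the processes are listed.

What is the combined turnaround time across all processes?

Timeline: | T1 0-7 | T2 7-17 | T5 17-25 | T4 25-38 | T3 38-53 |
Completion: T1=7  T2=17  T3=53  T4=38  T5=25
Turnaround = completion − arrival: T1=7, T2=16, T3=52, T4=33, T5=11
Total turnaround = 7 + 16 + 52 + 33 + 11 = 119

119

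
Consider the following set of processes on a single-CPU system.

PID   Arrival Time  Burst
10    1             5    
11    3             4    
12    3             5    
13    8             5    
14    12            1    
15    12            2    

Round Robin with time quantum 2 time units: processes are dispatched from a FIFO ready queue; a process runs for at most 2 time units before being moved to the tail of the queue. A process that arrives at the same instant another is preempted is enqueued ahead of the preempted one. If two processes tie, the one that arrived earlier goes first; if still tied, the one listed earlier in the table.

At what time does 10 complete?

Schedule: | idle 0-1 | 10 1-3 | 11 3-5 | 12 5-7 | 10 7-9 | 11 9-11 | 12 11-13 | 13 13-15 | 10 15-16 | 14 16-17 | 15 17-19 | 12 19-20 | 13 20-23 |
Completion: 10=16  11=11  12=20  13=23  14=17  15=19

16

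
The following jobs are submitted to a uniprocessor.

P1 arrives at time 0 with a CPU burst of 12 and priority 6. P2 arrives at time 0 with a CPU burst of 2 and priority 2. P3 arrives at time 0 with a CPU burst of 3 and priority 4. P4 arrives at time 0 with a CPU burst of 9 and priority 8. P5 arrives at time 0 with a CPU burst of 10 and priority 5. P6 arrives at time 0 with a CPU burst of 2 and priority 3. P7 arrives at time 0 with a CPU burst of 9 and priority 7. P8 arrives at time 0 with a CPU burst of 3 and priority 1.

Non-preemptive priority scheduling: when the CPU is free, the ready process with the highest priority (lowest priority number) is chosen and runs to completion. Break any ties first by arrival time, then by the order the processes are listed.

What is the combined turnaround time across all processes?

Gantt: | P8 0-3 | P2 3-5 | P6 5-7 | P3 7-10 | P5 10-20 | P1 20-32 | P7 32-41 | P4 41-50 |
Completion: P1=32  P2=5  P3=10  P4=50  P5=20  P6=7  P7=41  P8=3
Turnaround (C−A): P1=32  P2=5  P3=10  P4=50  P5=20  P6=7  P7=41  P8=3
Turnaround = completion − arrival: P1=32, P2=5, P3=10, P4=50, P5=20, P6=7, P7=41, P8=3
Total turnaround = 32 + 5 + 10 + 50 + 20 + 7 + 41 + 3 = 168

168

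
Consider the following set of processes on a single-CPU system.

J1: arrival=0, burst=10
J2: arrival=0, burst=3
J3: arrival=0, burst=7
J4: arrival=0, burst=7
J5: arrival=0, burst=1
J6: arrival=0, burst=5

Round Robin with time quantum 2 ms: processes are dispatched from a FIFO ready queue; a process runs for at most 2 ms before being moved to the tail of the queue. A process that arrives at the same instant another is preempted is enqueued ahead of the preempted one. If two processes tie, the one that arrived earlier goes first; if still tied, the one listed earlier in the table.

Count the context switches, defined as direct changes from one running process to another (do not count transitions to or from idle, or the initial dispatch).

18

Schedule: | J1 0-2 | J2 2-4 | J3 4-6 | J4 6-8 | J5 8-9 | J6 9-11 | J1 11-13 | J2 13-14 | J3 14-16 | J4 16-18 | J6 18-20 | J1 20-22 | J3 22-24 | J4 24-26 | J6 26-27 | J1 27-29 | J3 29-30 | J4 30-31 | J1 31-33 |
Completion: J1=33  J2=14  J3=30  J4=31  J5=9  J6=27
Turnaround (C−A): J1=33  J2=14  J3=30  J4=31  J5=9  J6=27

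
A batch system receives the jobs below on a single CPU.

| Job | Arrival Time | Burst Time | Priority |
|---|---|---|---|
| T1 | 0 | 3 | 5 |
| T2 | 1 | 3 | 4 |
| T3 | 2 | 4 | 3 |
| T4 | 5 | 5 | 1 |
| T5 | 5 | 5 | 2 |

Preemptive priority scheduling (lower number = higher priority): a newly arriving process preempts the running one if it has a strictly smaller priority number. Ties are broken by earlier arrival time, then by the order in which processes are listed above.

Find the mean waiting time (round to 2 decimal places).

9.20

Schedule: | T1 0-1 | T2 1-2 | T3 2-5 | T4 5-10 | T5 10-15 | T3 15-16 | T2 16-18 | T1 18-20 |
Completion: T1=20  T2=18  T3=16  T4=10  T5=15
Waiting times: T1=17, T2=14, T3=10, T4=0, T5=5
Average waiting = (17+14+10+0+5) / 5 = 46/5 = 9.20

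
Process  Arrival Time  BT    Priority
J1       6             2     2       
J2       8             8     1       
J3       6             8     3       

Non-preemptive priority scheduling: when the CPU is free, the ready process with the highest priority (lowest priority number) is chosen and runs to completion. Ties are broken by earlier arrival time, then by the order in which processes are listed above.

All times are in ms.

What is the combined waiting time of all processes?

Timeline: | idle 0-6 | J1 6-8 | J2 8-16 | J3 16-24 |
Completion: J1=8  J2=16  J3=24
Turnaround (C−A): J1=2  J2=8  J3=18
Waiting = turnaround − burst: J1=0, J2=0, J3=10
Total waiting = 0 + 0 + 10 = 10

10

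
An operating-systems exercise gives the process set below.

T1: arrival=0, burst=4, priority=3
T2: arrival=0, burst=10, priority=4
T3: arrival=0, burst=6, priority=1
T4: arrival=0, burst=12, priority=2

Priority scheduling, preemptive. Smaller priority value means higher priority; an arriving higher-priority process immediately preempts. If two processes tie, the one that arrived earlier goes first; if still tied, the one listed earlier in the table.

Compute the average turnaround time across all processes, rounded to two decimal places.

19.50

Gantt: | T3 0-6 | T4 6-18 | T1 18-22 | T2 22-32 |
Completion: T1=22  T2=32  T3=6  T4=18
Turnaround (C−A): T1=22  T2=32  T3=6  T4=18
Turnaround times: T1=22, T2=32, T3=6, T4=18
Average turnaround = (22+32+6+18) / 4 = 78/4 = 19.50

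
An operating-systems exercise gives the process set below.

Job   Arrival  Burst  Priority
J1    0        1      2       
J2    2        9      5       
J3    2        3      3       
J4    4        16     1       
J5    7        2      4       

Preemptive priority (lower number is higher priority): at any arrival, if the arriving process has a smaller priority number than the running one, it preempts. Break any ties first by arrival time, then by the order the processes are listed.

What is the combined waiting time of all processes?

51

Timeline: | J1 0-1 | idle 1-2 | J3 2-4 | J4 4-20 | J3 20-21 | J5 21-23 | J2 23-32 |
Completion: J1=1  J2=32  J3=21  J4=20  J5=23
Turnaround (C−A): J1=1  J2=30  J3=19  J4=16  J5=16
Waiting = turnaround − burst: J1=0, J2=21, J3=16, J4=0, J5=14
Total waiting = 0 + 21 + 16 + 0 + 14 = 51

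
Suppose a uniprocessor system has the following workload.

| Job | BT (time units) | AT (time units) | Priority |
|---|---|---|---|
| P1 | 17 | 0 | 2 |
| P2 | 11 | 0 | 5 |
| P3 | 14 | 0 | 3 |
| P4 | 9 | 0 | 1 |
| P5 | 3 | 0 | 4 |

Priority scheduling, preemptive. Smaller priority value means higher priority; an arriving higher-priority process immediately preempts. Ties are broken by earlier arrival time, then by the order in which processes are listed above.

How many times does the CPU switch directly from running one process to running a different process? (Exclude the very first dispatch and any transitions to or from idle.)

4

Schedule: | P4 0-9 | P1 9-26 | P3 26-40 | P5 40-43 | P2 43-54 |
Completion: P1=26  P2=54  P3=40  P4=9  P5=43
Turnaround (C−A): P1=26  P2=54  P3=40  P4=9  P5=43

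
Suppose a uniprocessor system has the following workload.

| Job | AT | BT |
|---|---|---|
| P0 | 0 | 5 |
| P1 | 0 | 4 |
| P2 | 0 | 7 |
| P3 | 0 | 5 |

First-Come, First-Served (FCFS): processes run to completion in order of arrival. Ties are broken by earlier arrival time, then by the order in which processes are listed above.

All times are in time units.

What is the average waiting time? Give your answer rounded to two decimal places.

Gantt: | P0 0-5 | P1 5-9 | P2 9-16 | P3 16-21 |
Completion: P0=5  P1=9  P2=16  P3=21
Turnaround (C−A): P0=5  P1=9  P2=16  P3=21
Waiting times: P0=0, P1=5, P2=9, P3=16
Average waiting = (0+5+9+16) / 4 = 30/4 = 7.50

7.50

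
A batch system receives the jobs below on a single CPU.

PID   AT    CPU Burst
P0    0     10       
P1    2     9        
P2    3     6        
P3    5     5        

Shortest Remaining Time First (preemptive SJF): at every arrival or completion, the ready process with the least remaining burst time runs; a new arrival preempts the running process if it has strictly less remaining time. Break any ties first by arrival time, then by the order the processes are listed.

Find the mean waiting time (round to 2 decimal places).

8.50

Gantt: | P0 0-3 | P2 3-9 | P3 9-14 | P0 14-21 | P1 21-30 |
Completion: P0=21  P1=30  P2=9  P3=14
Turnaround (C−A): P0=21  P1=28  P2=6  P3=9
Waiting times: P0=11, P1=19, P2=0, P3=4
Average waiting = (11+19+0+4) / 4 = 34/4 = 8.50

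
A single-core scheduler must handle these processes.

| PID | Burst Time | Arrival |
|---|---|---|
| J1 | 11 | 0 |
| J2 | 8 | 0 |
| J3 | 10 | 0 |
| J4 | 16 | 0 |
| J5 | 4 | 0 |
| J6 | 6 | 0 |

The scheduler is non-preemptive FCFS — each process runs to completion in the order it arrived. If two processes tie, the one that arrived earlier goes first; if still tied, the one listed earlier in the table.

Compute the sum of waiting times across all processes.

153

Gantt: | J1 0-11 | J2 11-19 | J3 19-29 | J4 29-45 | J5 45-49 | J6 49-55 |
Completion: J1=11  J2=19  J3=29  J4=45  J5=49  J6=55
Turnaround (C−A): J1=11  J2=19  J3=29  J4=45  J5=49  J6=55
Waiting = turnaround − burst: J1=0, J2=11, J3=19, J4=29, J5=45, J6=49
Total waiting = 0 + 11 + 19 + 29 + 45 + 49 = 153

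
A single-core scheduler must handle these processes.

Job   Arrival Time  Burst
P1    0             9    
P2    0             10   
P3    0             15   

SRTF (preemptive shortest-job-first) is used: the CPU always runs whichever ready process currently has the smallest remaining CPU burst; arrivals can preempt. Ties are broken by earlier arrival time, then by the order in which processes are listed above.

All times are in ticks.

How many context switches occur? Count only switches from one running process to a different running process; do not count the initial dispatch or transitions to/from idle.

2

Gantt: | P1 0-9 | P2 9-19 | P3 19-34 |
Completion: P1=9  P2=19  P3=34
Turnaround (C−A): P1=9  P2=19  P3=34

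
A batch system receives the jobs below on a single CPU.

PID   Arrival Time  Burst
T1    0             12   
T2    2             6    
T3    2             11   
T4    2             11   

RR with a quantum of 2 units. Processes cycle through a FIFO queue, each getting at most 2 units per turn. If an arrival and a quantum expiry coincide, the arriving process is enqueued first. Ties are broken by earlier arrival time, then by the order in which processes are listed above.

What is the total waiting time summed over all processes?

91

Gantt: | T1 0-2 | T2 2-4 | T3 4-6 | T4 6-8 | T1 8-10 | T2 10-12 | T3 12-14 | T4 14-16 | T1 16-18 | T2 18-20 | T3 20-22 | T4 22-24 | T1 24-26 | T3 26-28 | T4 28-30 | T1 30-32 | T3 32-34 | T4 34-36 | T1 36-38 | T3 38-39 | T4 39-40 |
Completion: T1=38  T2=20  T3=39  T4=40
Waiting = turnaround − burst: T1=26, T2=12, T3=26, T4=27
Total waiting = 26 + 12 + 26 + 27 = 91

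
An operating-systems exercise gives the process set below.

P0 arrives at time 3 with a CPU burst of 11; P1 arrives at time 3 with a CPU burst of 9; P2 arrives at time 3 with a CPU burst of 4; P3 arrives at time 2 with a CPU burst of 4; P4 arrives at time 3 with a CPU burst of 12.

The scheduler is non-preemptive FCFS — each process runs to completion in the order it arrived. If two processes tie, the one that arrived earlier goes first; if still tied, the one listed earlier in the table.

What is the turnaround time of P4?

Timeline: | idle 0-2 | P3 2-6 | P0 6-17 | P1 17-26 | P2 26-30 | P4 30-42 |
Completion: P0=17  P1=26  P2=30  P3=6  P4=42
Turnaround (C−A): P0=14  P1=23  P2=27  P3=4  P4=39
Turnaround(P4) = completion − arrival = 42 − 3 = 39

39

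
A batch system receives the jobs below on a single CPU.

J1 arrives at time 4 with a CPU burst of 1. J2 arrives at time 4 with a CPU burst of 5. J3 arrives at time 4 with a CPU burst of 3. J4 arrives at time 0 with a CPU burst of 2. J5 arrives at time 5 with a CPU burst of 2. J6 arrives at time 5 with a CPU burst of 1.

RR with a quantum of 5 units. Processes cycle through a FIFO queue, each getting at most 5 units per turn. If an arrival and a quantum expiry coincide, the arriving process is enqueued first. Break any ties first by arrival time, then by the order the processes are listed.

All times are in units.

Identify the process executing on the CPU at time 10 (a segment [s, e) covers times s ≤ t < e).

J3

Schedule: | J4 0-2 | idle 2-4 | J1 4-5 | J2 5-10 | J3 10-13 | J5 13-15 | J6 15-16 |
Completion: J1=5  J2=10  J3=13  J4=2  J5=15  J6=16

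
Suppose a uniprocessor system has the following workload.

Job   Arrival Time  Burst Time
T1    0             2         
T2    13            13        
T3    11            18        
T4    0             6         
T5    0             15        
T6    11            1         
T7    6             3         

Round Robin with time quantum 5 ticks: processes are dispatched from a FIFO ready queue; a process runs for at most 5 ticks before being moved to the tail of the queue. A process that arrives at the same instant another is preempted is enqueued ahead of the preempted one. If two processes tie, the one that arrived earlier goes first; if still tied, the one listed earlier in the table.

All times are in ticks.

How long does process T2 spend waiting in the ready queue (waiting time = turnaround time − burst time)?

Gantt: | T1 0-2 | T4 2-7 | T5 7-12 | T7 12-15 | T4 15-16 | T3 16-21 | T6 21-22 | T5 22-27 | T2 27-32 | T3 32-37 | T5 37-42 | T2 42-47 | T3 47-52 | T2 52-55 | T3 55-58 |
Completion: T1=2  T2=55  T3=58  T4=16  T5=42  T6=22  T7=15
Waiting(T2) = turnaround − burst = 42 − 13 = 29

29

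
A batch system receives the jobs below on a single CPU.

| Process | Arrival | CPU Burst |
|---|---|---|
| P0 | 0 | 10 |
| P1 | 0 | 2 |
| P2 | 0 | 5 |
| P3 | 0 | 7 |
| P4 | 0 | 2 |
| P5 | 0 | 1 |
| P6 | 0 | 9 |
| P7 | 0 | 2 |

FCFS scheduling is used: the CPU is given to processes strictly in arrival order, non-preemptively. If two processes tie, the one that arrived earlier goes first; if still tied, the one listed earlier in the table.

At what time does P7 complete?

38

Gantt: | P0 0-10 | P1 10-12 | P2 12-17 | P3 17-24 | P4 24-26 | P5 26-27 | P6 27-36 | P7 36-38 |
Completion: P0=10  P1=12  P2=17  P3=24  P4=26  P5=27  P6=36  P7=38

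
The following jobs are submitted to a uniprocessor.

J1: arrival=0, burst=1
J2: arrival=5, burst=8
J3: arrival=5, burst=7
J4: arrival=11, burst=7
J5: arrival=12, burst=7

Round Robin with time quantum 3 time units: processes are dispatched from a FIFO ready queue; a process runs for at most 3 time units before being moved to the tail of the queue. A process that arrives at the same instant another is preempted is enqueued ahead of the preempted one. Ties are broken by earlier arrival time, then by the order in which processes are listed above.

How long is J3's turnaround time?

Gantt: | J1 0-1 | idle 1-5 | J2 5-8 | J3 8-11 | J2 11-14 | J4 14-17 | J3 17-20 | J5 20-23 | J2 23-25 | J4 25-28 | J3 28-29 | J5 29-32 | J4 32-33 | J5 33-34 |
Completion: J1=1  J2=25  J3=29  J4=33  J5=34
Turnaround(J3) = completion − arrival = 29 − 5 = 24

24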